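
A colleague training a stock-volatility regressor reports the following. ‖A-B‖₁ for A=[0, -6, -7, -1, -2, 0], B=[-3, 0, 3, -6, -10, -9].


d = |0+ 3| + |-6-0| + |-7-3| + |-1+ 6| + |-2+ 10| + |0+ 9|
  = 3 + 6 + 10 + 5 + 8 + 9
  = 41

41


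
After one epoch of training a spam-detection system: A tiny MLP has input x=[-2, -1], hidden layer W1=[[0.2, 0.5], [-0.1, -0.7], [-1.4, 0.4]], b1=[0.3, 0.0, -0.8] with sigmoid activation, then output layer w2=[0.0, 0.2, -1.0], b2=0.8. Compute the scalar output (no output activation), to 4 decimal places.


z1[0] = (0.2)·(-2) + (0.5)·(-1) + 0.3 = -0.6
z1[1] = (-0.1)·(-2) + (-0.7)·(-1) + 0.0 = 0.9
z1[2] = (-1.4)·(-2) + (0.4)·(-1) - 0.8 = 1.6
h = sigmoid(z1) = [0.3543, 0.7109, 0.832]
output = (0.0)·(0.3543) + (0.2)·(0.7109) + (-1.0)·(0.832) + 0.8 = 0.1102

0.1102


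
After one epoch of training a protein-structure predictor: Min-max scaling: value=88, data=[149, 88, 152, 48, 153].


min=48, max=153
(88-48)/(153-48) = 40/105 = 0.381

0.381


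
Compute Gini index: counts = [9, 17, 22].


Probabilities: [9/48, 17/48, 22/48] ≈ [0.1875, 0.3542, 0.4583]
Σpᵢ² = (81 + 289 + 484)/48² = 854/2304
Gini = 1 - Σpᵢ² = 1 - 854/2304 = 0.6293

0.6293


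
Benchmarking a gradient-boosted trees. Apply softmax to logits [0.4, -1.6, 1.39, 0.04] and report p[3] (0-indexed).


Exponentials: e^0.4=1.4918, e^-1.6=0.2019, e^1.39=4.0149, e^0.04=1.0408
Sum = 6.7494
Softmax = [0.221, 0.0299, 0.5948, 0.1542]
p[3] = 1.0408/6.7494 = 0.1542

0.1542


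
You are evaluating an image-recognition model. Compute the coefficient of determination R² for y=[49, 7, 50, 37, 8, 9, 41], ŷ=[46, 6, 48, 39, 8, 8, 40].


ȳ = 28.7143
SS_res = Σ(y-ŷ)² = 20
SS_tot = Σ(y-ȳ)² = 2373.43
R² = 1 - SS_res/SS_tot = 1 - 0.0084 = 0.9916

0.9916


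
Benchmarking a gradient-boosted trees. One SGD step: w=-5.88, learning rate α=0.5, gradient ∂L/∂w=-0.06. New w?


w_new = w - α·∇
= -5.88 - 0.5·-0.06
= -5.88 + 0.03
= -5.85

-5.85


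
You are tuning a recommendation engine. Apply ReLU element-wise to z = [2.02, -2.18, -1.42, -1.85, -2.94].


ReLU(2.02) = max(0, 2.02) = 2.02
ReLU(-2.18) = max(0, -2.18) = 0.0
ReLU(-1.42) = max(0, -1.42) = 0.0
ReLU(-1.85) = max(0, -1.85) = 0.0
ReLU(-2.94) = max(0, -2.94) = 0.0
result = [2.02, 0.0, 0.0, 0.0, 0.0]

[2.02, 0.0, 0.0, 0.0, 0.0]


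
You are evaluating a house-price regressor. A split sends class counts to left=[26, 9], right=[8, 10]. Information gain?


Parent = [34, 19], H_parent = 0.9414
H_left = 0.8224 (n=35), H_right = 0.9911 (n=18)
H_children = (35/53)·0.8224 + (18/53)·0.9911 = 0.8797
IG = 0.9414 - 0.8797 = 0.0617

0.0617


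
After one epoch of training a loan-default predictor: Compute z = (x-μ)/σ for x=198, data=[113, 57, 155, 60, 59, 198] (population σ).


μ = 107, σ = 54.2125
z = (198 - 107)/54.2125 = 1.6786

1.6786


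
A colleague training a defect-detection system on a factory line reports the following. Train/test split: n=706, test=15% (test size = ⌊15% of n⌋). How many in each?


Test = ⌊706·15/100⌋ = 105
Train = 706 - 105 = 601

Train: 601, Test: 105


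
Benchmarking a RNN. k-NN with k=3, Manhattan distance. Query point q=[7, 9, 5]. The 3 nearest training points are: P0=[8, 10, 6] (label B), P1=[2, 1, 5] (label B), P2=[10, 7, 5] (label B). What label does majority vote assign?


d(q,P0) = 3  (label B)
d(q,P1) = 13  (label B)
d(q,P2) = 5  (label B)
Votes: A=0, B=3
Majority → B

B


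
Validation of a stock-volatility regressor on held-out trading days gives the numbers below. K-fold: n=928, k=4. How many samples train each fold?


Fold size = 928/4 = 232
Training per fold = 928 - 232 = 696

696


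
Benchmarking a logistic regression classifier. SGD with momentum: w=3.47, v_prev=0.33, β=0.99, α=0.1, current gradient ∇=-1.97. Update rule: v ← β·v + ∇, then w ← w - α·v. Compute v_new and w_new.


v_new = 0.99·0.33 - 1.97 = 0.3267 - 1.97 = -1.6433
w_new = 3.47 - 0.1·-1.6433 = 3.47 + 0.16433 = 3.63433

v_new=-1.6433, w_new=3.63433


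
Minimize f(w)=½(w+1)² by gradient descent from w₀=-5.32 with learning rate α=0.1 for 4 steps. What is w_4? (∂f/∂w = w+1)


step 1: grad = -5.32+1 = -4.32; w = -5.32 - 0.1·(-4.32) = -4.888
step 2: grad = -4.888+1 = -3.888; w = -4.888 - 0.1·(-3.888) = -4.4992
step 3: grad = -4.4992+1 = -3.4992; w = -4.4992 - 0.1·(-3.4992) = -4.14928
step 4: grad = -4.14928+1 = -3.14928; w = -4.14928 - 0.1·(-3.14928) = -3.834352

-3.834352


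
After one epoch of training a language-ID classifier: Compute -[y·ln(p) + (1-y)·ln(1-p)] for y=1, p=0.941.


BCE = -[y·ln(p) + (1-y)·ln(1-p)]
= -1·ln(0.941) - 0
= -ln(0.941) = 0.0608

0.0608


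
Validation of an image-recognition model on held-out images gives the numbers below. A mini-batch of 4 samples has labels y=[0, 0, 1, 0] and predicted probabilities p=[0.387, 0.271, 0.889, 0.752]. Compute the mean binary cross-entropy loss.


L[0] = -ln(1-0.387) = -ln(0.613) = 0.4894
L[1] = -ln(1-0.271) = -ln(0.729) = 0.3161
L[2] = -ln(0.889) = 0.1177
L[3] = -ln(1-0.752) = -ln(0.248) = 1.3943
mean = (0.4894 + 0.3161 + 0.1177 + 1.3943)/4 = 0.5794

0.5794


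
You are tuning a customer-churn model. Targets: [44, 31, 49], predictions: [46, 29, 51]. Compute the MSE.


Squared errors: (44-46)²=4, (31-29)²=4, (49-51)²=4
Sum = 12
MSE = 12/3 = 4

4


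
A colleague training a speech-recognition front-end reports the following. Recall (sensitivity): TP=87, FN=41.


Recall = TP/(TP+FN)
= 87/(87+41)
= 87/128 = 67.97%

67.97%


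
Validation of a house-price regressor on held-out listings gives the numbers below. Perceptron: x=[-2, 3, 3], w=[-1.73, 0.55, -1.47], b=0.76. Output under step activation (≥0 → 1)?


z = (-2)·(-1.73) + (3)·(0.55) + (3)·(-1.47) + 0.76
  = 1.46
step(z) = 1 (z≥0)

1


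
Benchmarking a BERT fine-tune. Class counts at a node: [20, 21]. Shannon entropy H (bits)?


Probabilities: [20/41, 21/41] ≈ [0.4878, 0.5122]
H = -((20/41)·log₂(20/41) + (21/41)·log₂(21/41))
  = 0.9996 bits

0.9996 bits


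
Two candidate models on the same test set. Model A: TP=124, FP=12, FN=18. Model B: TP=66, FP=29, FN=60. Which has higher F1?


Model A: P=124/136=0.9118, R=124/142=0.8732, F1=2PR/(P+R)=2TP/(2TP+FP+FN)=248/278=0.8921
Model B: P=66/95=0.6947, R=66/126=0.5238, F1=2PR/(P+R)=2TP/(2TP+FP+FN)=132/221=0.5973
0.8921 > 0.5973 → Model A

Model A


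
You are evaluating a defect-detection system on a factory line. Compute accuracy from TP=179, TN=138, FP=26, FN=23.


Accuracy = (TP+TN)/(TP+TN+FP+FN)
= (179+138)/(366)
= 317/366 = 86.61%

86.61%


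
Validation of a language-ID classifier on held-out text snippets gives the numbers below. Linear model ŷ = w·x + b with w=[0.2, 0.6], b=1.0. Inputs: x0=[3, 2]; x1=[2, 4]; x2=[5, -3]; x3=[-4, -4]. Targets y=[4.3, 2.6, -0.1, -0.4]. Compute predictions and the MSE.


ŷ0 = (0.2)·(3) + (0.6)·(2) + 1.0 = 2.8
ŷ1 = (0.2)·(2) + (0.6)·(4) + 1.0 = 3.8
ŷ2 = (0.2)·(5) + (0.6)·(-3) + 1.0 = 0.2
ŷ3 = (0.2)·(-4) + (0.6)·(-4) + 1.0 = -2.2
errors² = [2.25, 1.44, 0.09, 3.24]
MSE = 7.0200/4 = 1.755

1.755


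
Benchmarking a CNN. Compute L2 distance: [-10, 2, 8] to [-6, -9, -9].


d = √((-10+ 6)² + (2+ 9)² + (8+ 9)²)
  = √(16 + 121 + 289)
  = √426 = 20.6398

20.6398


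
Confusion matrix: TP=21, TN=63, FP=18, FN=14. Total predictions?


Total = TP + TN + FP + FN
= 21 + 63 + 18 + 14
= 116
(Predicted positive: 39, predicted negative: 77)

116


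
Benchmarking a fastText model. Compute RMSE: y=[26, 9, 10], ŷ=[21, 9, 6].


MSE = 41/3 = 13.6667
RMSE = √(41/3) = 3.6968

3.6968


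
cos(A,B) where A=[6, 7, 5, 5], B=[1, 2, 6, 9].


A·B = 6·1 + 7·2 + 5·6 + 5·9 = 95
‖A‖ = √135 = 11.619, ‖B‖ = √122 = 11.0454
cos = 95/(√135·√122) = 95/√16470 = 0.7402

0.7402


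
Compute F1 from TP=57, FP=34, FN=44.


Precision = 57/91 = 0.6264
Recall = 57/101 = 0.5644
F1 = 2·P·R/(P+R) = 2·TP/(2·TP+FP+FN) = 114/(114+34+44) = 114/192 = 0.5938

0.5938


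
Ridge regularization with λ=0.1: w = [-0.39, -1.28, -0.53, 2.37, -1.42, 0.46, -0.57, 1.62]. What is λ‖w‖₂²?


‖w‖₂² = (-0.39)² + (-1.28)² + (-0.53)² + (2.37)² + (-1.42)² + (0.46)² + (-0.57)² + (1.62)²
     = 0.1521 + 1.6384 + 0.2809 + 5.6169 + 2.0164 + 0.2116 + 0.3249 + 2.6244
     = 12.8656
λ·‖w‖₂² = 0.1·12.8656 = 1.28656

1.28656


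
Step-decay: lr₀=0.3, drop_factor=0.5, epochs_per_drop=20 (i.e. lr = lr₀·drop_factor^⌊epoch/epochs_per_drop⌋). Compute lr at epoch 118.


n_drops = ⌊118/20⌋ = 5
lr = 0.3·0.5^5 = 0.3·0.03125 = 0.009375

0.009375


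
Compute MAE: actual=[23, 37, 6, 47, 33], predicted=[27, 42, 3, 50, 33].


Absolute errors: |23-27|=4, |37-42|=5, |6-3|=3, |47-50|=3, |33-33|=0
Sum = 15
MAE = 15/5 = 3

3


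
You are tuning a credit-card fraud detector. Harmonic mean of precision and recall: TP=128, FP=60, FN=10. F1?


Precision = 128/188 = 0.6809
Recall = 128/138 = 0.9275
F1 = 2·P·R/(P+R) = 2·TP/(2·TP+FP+FN) = 256/(256+60+10) = 256/326 = 0.7853

0.7853


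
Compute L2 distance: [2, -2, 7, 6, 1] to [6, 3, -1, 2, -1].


d = √((2-6)² + (-2-3)² + (7+ 1)² + (6-2)² + (1+ 1)²)
  = √(16 + 25 + 64 + 16 + 4)
  = √125 = 11.1803

11.1803


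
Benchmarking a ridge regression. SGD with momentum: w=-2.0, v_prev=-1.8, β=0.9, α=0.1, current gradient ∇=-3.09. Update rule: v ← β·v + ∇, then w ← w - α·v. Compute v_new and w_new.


v_new = 0.9·-1.8 - 3.09 = -1.62 - 3.09 = -4.71
w_new = -2.0 - 0.1·-4.71 = -2.0 + 0.471 = -1.529

v_new=-4.71, w_new=-1.529


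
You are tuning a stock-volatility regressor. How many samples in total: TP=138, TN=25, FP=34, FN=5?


Total = TP + TN + FP + FN
= 138 + 25 + 34 + 5
= 202
(Predicted positive: 172, predicted negative: 30)

202


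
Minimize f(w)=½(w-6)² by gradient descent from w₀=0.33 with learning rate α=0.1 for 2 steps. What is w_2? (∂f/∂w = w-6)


step 1: grad = 0.33-6 = -5.67; w = 0.33 - 0.1·(-5.67) = 0.897
step 2: grad = 0.897-6 = -5.103; w = 0.897 - 0.1·(-5.103) = 1.4073

1.4073


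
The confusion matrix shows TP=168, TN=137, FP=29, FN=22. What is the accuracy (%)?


Accuracy = (TP+TN)/(TP+TN+FP+FN)
= (168+137)/(356)
= 305/356 = 85.67%

85.67%


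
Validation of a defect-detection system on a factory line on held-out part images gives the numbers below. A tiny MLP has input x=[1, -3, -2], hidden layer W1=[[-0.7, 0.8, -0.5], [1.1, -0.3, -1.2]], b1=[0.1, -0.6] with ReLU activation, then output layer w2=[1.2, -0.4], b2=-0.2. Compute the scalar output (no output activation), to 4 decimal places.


z1[0] = (-0.7)·(1) + (0.8)·(-3) + (-0.5)·(-2) + 0.1 = -2.0
z1[1] = (1.1)·(1) + (-0.3)·(-3) + (-1.2)·(-2) - 0.6 = 3.8
h = ReLU(z1) = [0.0, 3.8]
output = (1.2)·(0.0) + (-0.4)·(3.8) - 0.2 = -1.72

-1.72


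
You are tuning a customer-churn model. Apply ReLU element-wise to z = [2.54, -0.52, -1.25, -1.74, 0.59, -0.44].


ReLU(2.54) = max(0, 2.54) = 2.54
ReLU(-0.52) = max(0, -0.52) = 0.0
ReLU(-1.25) = max(0, -1.25) = 0.0
ReLU(-1.74) = max(0, -1.74) = 0.0
ReLU(0.59) = max(0, 0.59) = 0.59
ReLU(-0.44) = max(0, -0.44) = 0.0
result = [2.54, 0.0, 0.0, 0.0, 0.59, 0.0]

[2.54, 0.0, 0.0, 0.0, 0.59, 0.0]


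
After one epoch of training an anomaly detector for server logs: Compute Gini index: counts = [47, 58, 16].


Probabilities: [47/121, 58/121, 16/121] ≈ [0.3884, 0.4793, 0.1322]
Σpᵢ² = (2209 + 3364 + 256)/121² = 5829/14641
Gini = 1 - Σpᵢ² = 1 - 5829/14641 = 0.6019

0.6019


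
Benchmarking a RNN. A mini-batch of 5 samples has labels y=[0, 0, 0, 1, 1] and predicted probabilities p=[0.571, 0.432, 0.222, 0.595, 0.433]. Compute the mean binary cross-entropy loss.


L[0] = -ln(1-0.571) = -ln(0.429) = 0.8463
L[1] = -ln(1-0.432) = -ln(0.568) = 0.5656
L[2] = -ln(1-0.222) = -ln(0.778) = 0.251
L[3] = -ln(0.595) = 0.5192
L[4] = -ln(0.433) = 0.837
mean = (0.8463 + 0.5656 + 0.251 + 0.5192 + 0.837)/5 = 0.6038

0.6038


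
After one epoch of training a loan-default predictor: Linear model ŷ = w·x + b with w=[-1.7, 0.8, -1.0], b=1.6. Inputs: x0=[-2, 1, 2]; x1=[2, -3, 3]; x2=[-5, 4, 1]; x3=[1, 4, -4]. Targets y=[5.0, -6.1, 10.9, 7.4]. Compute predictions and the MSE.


ŷ0 = (-1.7)·(-2) + (0.8)·(1) + (-1.0)·(2) + 1.6 = 3.8
ŷ1 = (-1.7)·(2) + (0.8)·(-3) + (-1.0)·(3) + 1.6 = -7.2
ŷ2 = (-1.7)·(-5) + (0.8)·(4) + (-1.0)·(1) + 1.6 = 12.3
ŷ3 = (-1.7)·(1) + (0.8)·(4) + (-1.0)·(-4) + 1.6 = 7.1
errors² = [1.44, 1.21, 1.96, 0.09]
MSE = 4.7000/4 = 1.175

1.175


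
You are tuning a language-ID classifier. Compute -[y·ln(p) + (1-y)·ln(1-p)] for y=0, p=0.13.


BCE = -[y·ln(p) + (1-y)·ln(1-p)]
= -0 - 1·ln(1-0.13)
= -ln(0.87) = 0.1393

0.1393


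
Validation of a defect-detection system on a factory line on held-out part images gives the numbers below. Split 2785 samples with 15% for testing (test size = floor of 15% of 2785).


Test = ⌊2785·15/100⌋ = 417
Train = 2785 - 417 = 2368

Train: 2368, Test: 417


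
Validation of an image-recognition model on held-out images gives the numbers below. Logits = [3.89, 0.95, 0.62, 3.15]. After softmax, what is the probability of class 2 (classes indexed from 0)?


Exponentials: e^3.89=48.9109, e^0.95=2.5857, e^0.62=1.8589, e^3.15=23.3361
Sum = 76.6916
Softmax = [0.6378, 0.0337, 0.0242, 0.3043]
p[2] = 1.8589/76.6916 = 0.0242

0.0242


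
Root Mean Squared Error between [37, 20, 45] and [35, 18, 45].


MSE = 8/3 = 2.6667
RMSE = √(8/3) = 1.633

1.633


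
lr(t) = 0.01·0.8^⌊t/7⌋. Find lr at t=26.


n_drops = ⌊26/7⌋ = 3
lr = 0.01·0.8^3 = 0.01·0.512 = 0.00512

0.00512


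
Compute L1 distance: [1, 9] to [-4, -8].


d = |1+ 4| + |9+ 8|
  = 5 + 17
  = 22

22


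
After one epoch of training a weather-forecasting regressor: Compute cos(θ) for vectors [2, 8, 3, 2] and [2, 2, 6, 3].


A·B = 2·2 + 8·2 + 3·6 + 2·3 = 44
‖A‖ = √81 = 9, ‖B‖ = √53 = 7.2801
cos = 44/(√81·√53) = 44/√4293 = 0.6715

0.6715


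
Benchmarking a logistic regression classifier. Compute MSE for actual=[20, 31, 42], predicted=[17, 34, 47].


Squared errors: (20-17)²=9, (31-34)²=9, (42-47)²=25
Sum = 43
MSE = 43/3 = 43/3

43/3


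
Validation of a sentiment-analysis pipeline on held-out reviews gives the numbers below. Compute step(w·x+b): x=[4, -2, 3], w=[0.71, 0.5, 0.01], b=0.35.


z = (4)·(0.71) + (-2)·(0.5) + (3)·(0.01) + 0.35
  = 2.22
step(z) = 1 (z≥0)

1


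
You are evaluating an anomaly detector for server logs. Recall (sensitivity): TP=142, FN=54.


Recall = TP/(TP+FN)
= 142/(142+54)
= 142/196 = 72.45%

72.45%


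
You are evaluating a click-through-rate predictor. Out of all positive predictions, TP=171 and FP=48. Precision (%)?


Precision = TP/(TP+FP)
= 171/(171+48)
= 171/219 = 78.08%

78.08%


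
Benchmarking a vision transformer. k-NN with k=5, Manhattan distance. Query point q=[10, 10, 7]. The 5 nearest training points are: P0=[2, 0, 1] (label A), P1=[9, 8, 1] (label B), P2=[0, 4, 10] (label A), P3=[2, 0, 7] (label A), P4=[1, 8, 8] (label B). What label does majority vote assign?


d(q,P0) = 24  (label A)
d(q,P1) = 9  (label B)
d(q,P2) = 19  (label A)
d(q,P3) = 18  (label A)
d(q,P4) = 12  (label B)
Votes: A=3, B=2
Majority → A

A


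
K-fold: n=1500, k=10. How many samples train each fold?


Fold size = 1500/10 = 150
Training per fold = 1500 - 150 = 1350

1350


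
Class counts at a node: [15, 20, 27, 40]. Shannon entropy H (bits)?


Probabilities: [15/102, 20/102, 27/102, 40/102] ≈ [0.1471, 0.1961, 0.2647, 0.3922]
H = -((15/102)·log₂(15/102) + (20/102)·log₂(20/102) + (27/102)·log₂(27/102) + (40/102)·log₂(40/102))
  = 1.9048 bits

1.9048 bits


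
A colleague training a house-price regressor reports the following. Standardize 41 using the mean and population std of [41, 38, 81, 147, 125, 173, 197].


μ = 114.5714, σ = 58.2749
z = (41 - 114.5714)/58.2749 = -1.2625

-1.2625


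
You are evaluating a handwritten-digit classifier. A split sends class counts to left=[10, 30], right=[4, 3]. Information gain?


Parent = [14, 33], H_parent = 0.8787
H_left = 0.8113 (n=40), H_right = 0.9852 (n=7)
H_children = (40/47)·0.8113 + (7/47)·0.9852 = 0.8372
IG = 0.8787 - 0.8372 = 0.0415

0.0415


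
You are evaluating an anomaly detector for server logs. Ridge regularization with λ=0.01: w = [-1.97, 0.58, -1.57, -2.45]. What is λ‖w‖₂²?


‖w‖₂² = (-1.97)² + (0.58)² + (-1.57)² + (-2.45)²
     = 3.8809 + 0.3364 + 2.4649 + 6.0025
     = 12.6847
λ·‖w‖₂² = 0.01·12.6847 = 0.126847

0.126847


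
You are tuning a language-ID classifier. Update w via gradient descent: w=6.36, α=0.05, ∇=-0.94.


w_new = w - α·∇
= 6.36 - 0.05·-0.94
= 6.36 + 0.047
= 6.407

6.407


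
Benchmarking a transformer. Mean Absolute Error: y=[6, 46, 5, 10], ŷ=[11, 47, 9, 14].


Absolute errors: |6-11|=5, |46-47|=1, |5-9|=4, |10-14|=4
Sum = 14
MAE = 14/4 = 7/2

7/2


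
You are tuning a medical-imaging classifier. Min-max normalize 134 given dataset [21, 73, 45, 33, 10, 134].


min=10, max=134
(134-10)/(134-10) = 124/124 = 1.0

1.0


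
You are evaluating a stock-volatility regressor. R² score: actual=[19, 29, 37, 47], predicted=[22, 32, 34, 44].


ȳ = 33
SS_res = Σ(y-ŷ)² = 36
SS_tot = Σ(y-ȳ)² = 424
R² = 1 - SS_res/SS_tot = 1 - 0.0849 = 0.9151

0.9151


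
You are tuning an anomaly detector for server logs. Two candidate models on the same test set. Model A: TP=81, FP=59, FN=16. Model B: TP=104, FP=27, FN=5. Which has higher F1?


Model A: P=81/140=0.5786, R=81/97=0.8351, F1=2PR/(P+R)=2TP/(2TP+FP+FN)=162/237=0.6835
Model B: P=104/131=0.7939, R=104/109=0.9541, F1=2PR/(P+R)=2TP/(2TP+FP+FN)=208/240=0.8667
0.6835 < 0.8667 → Model B

Model B


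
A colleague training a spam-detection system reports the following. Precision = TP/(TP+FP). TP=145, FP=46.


Precision = TP/(TP+FP)
= 145/(145+46)
= 145/191 = 75.92%

75.92%


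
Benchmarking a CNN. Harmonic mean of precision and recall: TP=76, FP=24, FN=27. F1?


Precision = 76/100 = 0.76
Recall = 76/103 = 0.7379
F1 = 2·P·R/(P+R) = 2·TP/(2·TP+FP+FN) = 152/(152+24+27) = 152/203 = 0.7488

0.7488


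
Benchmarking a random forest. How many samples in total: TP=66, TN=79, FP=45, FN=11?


Total = TP + TN + FP + FN
= 66 + 79 + 45 + 11
= 201
(Predicted positive: 111, predicted negative: 90)

201


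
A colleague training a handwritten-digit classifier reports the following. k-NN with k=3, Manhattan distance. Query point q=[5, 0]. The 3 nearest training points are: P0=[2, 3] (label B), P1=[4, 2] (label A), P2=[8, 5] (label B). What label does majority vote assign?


d(q,P0) = 6  (label B)
d(q,P1) = 3  (label A)
d(q,P2) = 8  (label B)
Votes: A=1, B=2
Majority → B

B


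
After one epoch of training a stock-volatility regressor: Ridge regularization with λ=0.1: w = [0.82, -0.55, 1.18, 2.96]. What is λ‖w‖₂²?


‖w‖₂² = (0.82)² + (-0.55)² + (1.18)² + (2.96)²
     = 0.6724 + 0.3025 + 1.3924 + 8.7616
     = 11.1289
λ·‖w‖₂² = 0.1·11.1289 = 1.11289

1.11289


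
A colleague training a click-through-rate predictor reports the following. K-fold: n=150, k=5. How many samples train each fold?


Fold size = 150/5 = 30
Training per fold = 150 - 30 = 120

120


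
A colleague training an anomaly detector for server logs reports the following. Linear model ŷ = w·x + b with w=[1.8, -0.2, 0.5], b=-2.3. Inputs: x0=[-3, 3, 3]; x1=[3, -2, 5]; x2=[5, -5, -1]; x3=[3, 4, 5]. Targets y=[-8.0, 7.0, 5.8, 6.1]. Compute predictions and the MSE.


ŷ0 = (1.8)·(-3) + (-0.2)·(3) + (0.5)·(3) - 2.3 = -6.8
ŷ1 = (1.8)·(3) + (-0.2)·(-2) + (0.5)·(5) - 2.3 = 6.0
ŷ2 = (1.8)·(5) + (-0.2)·(-5) + (0.5)·(-1) - 2.3 = 7.2
ŷ3 = (1.8)·(3) + (-0.2)·(4) + (0.5)·(5) - 2.3 = 4.8
errors² = [1.44, 1.0, 1.96, 1.69]
MSE = 6.0900/4 = 1.5225

1.5225


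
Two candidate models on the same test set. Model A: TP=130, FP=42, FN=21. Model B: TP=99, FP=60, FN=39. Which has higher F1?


Model A: P=130/172=0.7558, R=130/151=0.8609, F1=2PR/(P+R)=2TP/(2TP+FP+FN)=260/323=0.805
Model B: P=99/159=0.6226, R=99/138=0.7174, F1=2PR/(P+R)=2TP/(2TP+FP+FN)=198/297=0.6667
0.805 > 0.6667 → Model A

Model A


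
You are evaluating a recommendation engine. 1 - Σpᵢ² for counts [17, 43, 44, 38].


Probabilities: [17/142, 43/142, 44/142, 38/142] ≈ [0.1197, 0.3028, 0.3099, 0.2676]
Σpᵢ² = (289 + 1849 + 1936 + 1444)/142² = 5518/20164
Gini = 1 - Σpᵢ² = 1 - 5518/20164 = 0.7263

0.7263


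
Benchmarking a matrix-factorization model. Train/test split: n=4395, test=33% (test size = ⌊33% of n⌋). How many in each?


Test = ⌊4395·33/100⌋ = 1450
Train = 4395 - 1450 = 2945

Train: 2945, Test: 1450


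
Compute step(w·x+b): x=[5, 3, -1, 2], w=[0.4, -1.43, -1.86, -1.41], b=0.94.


z = (5)·(0.4) + (3)·(-1.43) + (-1)·(-1.86) + (2)·(-1.41) + 0.94
  = -2.31
step(z) = 0 (z<0)

0


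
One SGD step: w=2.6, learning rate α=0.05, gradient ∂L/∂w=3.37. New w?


w_new = w - α·∇
= 2.6 - 0.05·3.37
= 2.6 - 0.1685
= 2.4315

2.4315


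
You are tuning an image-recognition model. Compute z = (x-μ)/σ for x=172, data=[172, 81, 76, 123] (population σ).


μ = 113, σ = 38.6458
z = (172 - 113)/38.6458 = 1.5267

1.5267


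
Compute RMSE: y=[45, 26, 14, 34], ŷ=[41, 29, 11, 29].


MSE = 59/4 = 14.75
RMSE = √(59/4) = 3.8406

3.8406


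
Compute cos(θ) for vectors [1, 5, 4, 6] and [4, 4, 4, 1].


A·B = 1·4 + 5·4 + 4·4 + 6·1 = 46
‖A‖ = √78 = 8.8318, ‖B‖ = √49 = 7
cos = 46/(√78·√49) = 46/√3822 = 0.7441

0.7441


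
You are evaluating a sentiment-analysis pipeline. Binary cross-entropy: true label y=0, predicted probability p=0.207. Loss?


BCE = -[y·ln(p) + (1-y)·ln(1-p)]
= -0 - 1·ln(1-0.207)
= -ln(0.793) = 0.2319

0.2319


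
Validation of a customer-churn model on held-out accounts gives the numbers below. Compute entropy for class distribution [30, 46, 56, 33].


Probabilities: [30/165, 46/165, 56/165, 33/165] ≈ [0.1818, 0.2788, 0.3394, 0.2]
H = -((30/165)·log₂(30/165) + (46/165)·log₂(46/165) + (56/165)·log₂(56/165) + (33/165)·log₂(33/165))
  = 1.9544 bits

1.9544 bits


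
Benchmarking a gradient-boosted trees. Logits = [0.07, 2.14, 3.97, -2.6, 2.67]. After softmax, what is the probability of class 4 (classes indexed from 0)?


Exponentials: e^0.07=1.0725, e^2.14=8.4994, e^3.97=52.9845, e^-2.6=0.0743, e^2.67=14.44
Sum = 77.0707
Softmax = [0.0139, 0.1103, 0.6875, 0.001, 0.1874]
p[4] = 14.44/77.0707 = 0.1874

0.1874


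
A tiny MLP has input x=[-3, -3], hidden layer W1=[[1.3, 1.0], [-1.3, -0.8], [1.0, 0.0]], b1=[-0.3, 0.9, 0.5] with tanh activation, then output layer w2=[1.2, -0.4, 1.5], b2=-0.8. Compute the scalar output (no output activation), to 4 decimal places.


z1[0] = (1.3)·(-3) + (1.0)·(-3) - 0.3 = -7.2
z1[1] = (-1.3)·(-3) + (-0.8)·(-3) + 0.9 = 7.2
z1[2] = (1.0)·(-3) + (0.0)·(-3) + 0.5 = -2.5
h = tanh(z1) = [-1.0, 1.0, -0.9866]
output = (1.2)·(-1.0) + (-0.4)·(1.0) + (1.5)·(-0.9866) - 0.8 = -3.8799

-3.8799


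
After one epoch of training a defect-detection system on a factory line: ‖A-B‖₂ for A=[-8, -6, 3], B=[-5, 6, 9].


d = √((-8+ 5)² + (-6-6)² + (3-9)²)
  = √(9 + 144 + 36)
  = √189 = 13.7477

13.7477


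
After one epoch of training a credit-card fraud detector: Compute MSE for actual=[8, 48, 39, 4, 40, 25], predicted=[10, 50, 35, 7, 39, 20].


Squared errors: (8-10)²=4, (48-50)²=4, (39-35)²=16, (4-7)²=9, (40-39)²=1, (25-20)²=25
Sum = 59
MSE = 59/6 = 59/6

59/6


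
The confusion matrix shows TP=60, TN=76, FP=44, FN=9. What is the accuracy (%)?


Accuracy = (TP+TN)/(TP+TN+FP+FN)
= (60+76)/(189)
= 136/189 = 71.96%

71.96%


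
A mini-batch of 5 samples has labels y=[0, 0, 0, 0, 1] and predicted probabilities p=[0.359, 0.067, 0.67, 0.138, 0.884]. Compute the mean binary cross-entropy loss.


L[0] = -ln(1-0.359) = -ln(0.641) = 0.4447
L[1] = -ln(1-0.067) = -ln(0.933) = 0.0694
L[2] = -ln(1-0.67) = -ln(0.33) = 1.1087
L[3] = -ln(1-0.138) = -ln(0.862) = 0.1485
L[4] = -ln(0.884) = 0.1233
mean = (0.4447 + 0.0694 + 1.1087 + 0.1485 + 0.1233)/5 = 0.3789

0.3789


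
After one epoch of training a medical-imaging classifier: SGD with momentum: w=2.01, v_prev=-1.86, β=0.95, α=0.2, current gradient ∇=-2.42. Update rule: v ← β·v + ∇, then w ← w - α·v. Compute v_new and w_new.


v_new = 0.95·-1.86 - 2.42 = -1.767 - 2.42 = -4.187
w_new = 2.01 - 0.2·-4.187 = 2.01 + 0.8374 = 2.8474

v_new=-4.187, w_new=2.8474


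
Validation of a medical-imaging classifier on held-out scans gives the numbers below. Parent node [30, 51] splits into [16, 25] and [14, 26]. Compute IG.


Parent = [30, 51], H_parent = 0.951
H_left = 0.965 (n=41), H_right = 0.9341 (n=40)
H_children = (41/81)·0.965 + (40/81)·0.9341 = 0.9497
IG = 0.951 - 0.9497 = 0.0013

0.0013


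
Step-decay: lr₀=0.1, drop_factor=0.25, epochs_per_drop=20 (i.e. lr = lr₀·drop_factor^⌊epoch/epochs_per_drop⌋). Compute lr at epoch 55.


n_drops = ⌊55/20⌋ = 2
lr = 0.1·0.25^2 = 0.1·0.0625 = 0.00625

0.00625


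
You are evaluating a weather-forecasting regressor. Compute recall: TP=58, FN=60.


Recall = TP/(TP+FN)
= 58/(58+60)
= 58/118 = 49.15%

49.15%


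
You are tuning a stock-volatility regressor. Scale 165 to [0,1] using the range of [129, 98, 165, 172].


min=98, max=172
(165-98)/(172-98) = 67/74 = 0.9054

0.9054


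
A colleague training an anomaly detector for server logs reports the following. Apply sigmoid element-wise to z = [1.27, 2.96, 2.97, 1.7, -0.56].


σ(1.27) = 1/(1+e^-1.27) = 0.7807
σ(2.96) = 1/(1+e^-2.96) = 0.9507
σ(2.97) = 1/(1+e^-2.97) = 0.9512
σ(1.7) = 1/(1+e^-1.7) = 0.8455
σ(-0.56) = 1/(1+e^0.56) = 0.3635
result = [0.7807, 0.9507, 0.9512, 0.8455, 0.3635]

[0.7807, 0.9507, 0.9512, 0.8455, 0.3635]


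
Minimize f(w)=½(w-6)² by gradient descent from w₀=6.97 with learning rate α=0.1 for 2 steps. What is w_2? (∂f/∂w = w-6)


step 1: grad = 6.97-6 = 0.97; w = 6.97 - 0.1·(0.97) = 6.873
step 2: grad = 6.873-6 = 0.873; w = 6.873 - 0.1·(0.873) = 6.7857

6.7857


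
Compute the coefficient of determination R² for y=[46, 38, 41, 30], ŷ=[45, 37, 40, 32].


ȳ = 38.75
SS_res = Σ(y-ŷ)² = 7
SS_tot = Σ(y-ȳ)² = 134.75
R² = 1 - SS_res/SS_tot = 1 - 0.0519 = 0.9481

0.9481


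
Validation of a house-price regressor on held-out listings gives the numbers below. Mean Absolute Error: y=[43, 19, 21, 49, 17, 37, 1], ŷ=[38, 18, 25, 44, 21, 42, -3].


Absolute errors: |43-38|=5, |19-18|=1, |21-25|=4, |49-44|=5, |17-21|=4, |37-42|=5, |1+ 3|=4
Sum = 28
MAE = 28/7 = 4

4


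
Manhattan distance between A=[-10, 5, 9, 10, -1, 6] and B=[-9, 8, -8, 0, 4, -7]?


d = |-10+ 9| + |5-8| + |9+ 8| + |10-0| + |-1-4| + |6+ 7|
  = 1 + 3 + 17 + 10 + 5 + 13
  = 49

49


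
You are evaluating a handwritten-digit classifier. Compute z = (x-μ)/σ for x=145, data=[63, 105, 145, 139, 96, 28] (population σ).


μ = 96, σ = 40.9145
z = (145 - 96)/40.9145 = 1.1976

1.1976


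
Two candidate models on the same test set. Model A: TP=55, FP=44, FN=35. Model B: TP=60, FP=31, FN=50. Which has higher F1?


Model A: P=55/99=0.5556, R=55/90=0.6111, F1=2PR/(P+R)=2TP/(2TP+FP+FN)=110/189=0.582
Model B: P=60/91=0.6593, R=60/110=0.5455, F1=2PR/(P+R)=2TP/(2TP+FP+FN)=120/201=0.597
0.582 < 0.597 → Model B

Model B


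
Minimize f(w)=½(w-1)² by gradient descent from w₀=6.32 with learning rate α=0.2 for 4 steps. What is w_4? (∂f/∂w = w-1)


step 1: grad = 6.32-1 = 5.32; w = 6.32 - 0.2·(5.32) = 5.256
step 2: grad = 5.256-1 = 4.256; w = 5.256 - 0.2·(4.256) = 4.4048
step 3: grad = 4.4048-1 = 3.4048; w = 4.4048 - 0.2·(3.4048) = 3.72384
step 4: grad = 3.72384-1 = 2.72384; w = 3.72384 - 0.2·(2.72384) = 3.179072

3.179072


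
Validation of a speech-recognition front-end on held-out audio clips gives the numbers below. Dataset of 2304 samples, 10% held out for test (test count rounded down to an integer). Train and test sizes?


Test = ⌊2304·10/100⌋ = 230
Train = 2304 - 230 = 2074

Train: 2074, Test: 230


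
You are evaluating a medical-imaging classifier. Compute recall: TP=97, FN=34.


Recall = TP/(TP+FN)
= 97/(97+34)
= 97/131 = 74.05%

74.05%


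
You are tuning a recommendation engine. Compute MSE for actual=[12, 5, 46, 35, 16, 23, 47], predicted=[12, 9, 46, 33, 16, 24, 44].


Squared errors: (12-12)²=0, (5-9)²=16, (46-46)²=0, (35-33)²=4, (16-16)²=0, (23-24)²=1, (47-44)²=9
Sum = 30
MSE = 30/7 = 30/7

30/7


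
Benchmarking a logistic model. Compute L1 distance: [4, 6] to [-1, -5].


d = |4+ 1| + |6+ 5|
  = 5 + 11
  = 16

16


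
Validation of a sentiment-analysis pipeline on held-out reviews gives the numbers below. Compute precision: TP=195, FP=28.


Precision = TP/(TP+FP)
= 195/(195+28)
= 195/223 = 87.44%

87.44%


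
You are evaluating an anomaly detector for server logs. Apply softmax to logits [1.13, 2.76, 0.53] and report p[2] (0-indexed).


Exponentials: e^1.13=3.0957, e^2.76=15.7998, e^0.53=1.6989
Sum = 20.5944
Softmax = [0.1503, 0.7672, 0.0825]
p[2] = 1.6989/20.5944 = 0.0825

0.0825


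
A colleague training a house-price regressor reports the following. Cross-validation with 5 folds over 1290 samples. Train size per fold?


Fold size = 1290/5 = 258
Training per fold = 1290 - 258 = 1032

1032


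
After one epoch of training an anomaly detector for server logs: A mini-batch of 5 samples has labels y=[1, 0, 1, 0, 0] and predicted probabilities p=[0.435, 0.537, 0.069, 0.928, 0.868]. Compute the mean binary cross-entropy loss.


L[0] = -ln(0.435) = 0.8324
L[1] = -ln(1-0.537) = -ln(0.463) = 0.77
L[2] = -ln(0.069) = 2.6736
L[3] = -ln(1-0.928) = -ln(0.072) = 2.6311
L[4] = -ln(1-0.868) = -ln(0.132) = 2.025
mean = (0.8324 + 0.77 + 2.6736 + 2.6311 + 2.025)/5 = 1.7864

1.7864


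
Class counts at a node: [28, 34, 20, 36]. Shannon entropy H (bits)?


Probabilities: [28/118, 34/118, 20/118, 36/118] ≈ [0.2373, 0.2881, 0.1695, 0.3051]
H = -((28/118)·log₂(28/118) + (34/118)·log₂(34/118) + (20/118)·log₂(20/118) + (36/118)·log₂(36/118))
  = 1.9662 bits

1.9662 bits


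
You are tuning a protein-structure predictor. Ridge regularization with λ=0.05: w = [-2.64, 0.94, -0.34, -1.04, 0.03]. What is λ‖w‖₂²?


‖w‖₂² = (-2.64)² + (0.94)² + (-0.34)² + (-1.04)² + (0.03)²
     = 6.9696 + 0.8836 + 0.1156 + 1.0816 + 0.0009
     = 9.0513
λ·‖w‖₂² = 0.05·9.0513 = 0.452565

0.452565


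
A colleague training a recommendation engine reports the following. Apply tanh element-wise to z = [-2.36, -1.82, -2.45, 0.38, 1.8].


tanh(-2.36) = -0.9823
tanh(-1.82) = -0.9488
tanh(-2.45) = -0.9852
tanh(0.38) = 0.3627
tanh(1.8) = 0.9468
result = [-0.9823, -0.9488, -0.9852, 0.3627, 0.9468]

[-0.9823, -0.9488, -0.9852, 0.3627, 0.9468]


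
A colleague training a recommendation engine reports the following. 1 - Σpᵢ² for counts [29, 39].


Probabilities: [29/68, 39/68] ≈ [0.4265, 0.5735]
Σpᵢ² = (841 + 1521)/68² = 2362/4624
Gini = 1 - Σpᵢ² = 1 - 2362/4624 = 0.4892

0.4892


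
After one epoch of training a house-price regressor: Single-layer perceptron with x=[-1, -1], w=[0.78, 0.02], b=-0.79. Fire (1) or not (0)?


z = (-1)·(0.78) + (-1)·(0.02) - 0.79
  = -1.59
step(z) = 0 (z<0)

0


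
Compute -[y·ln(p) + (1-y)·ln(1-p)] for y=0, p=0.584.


BCE = -[y·ln(p) + (1-y)·ln(1-p)]
= -0 - 1·ln(1-0.584)
= -ln(0.416) = 0.8771

0.8771


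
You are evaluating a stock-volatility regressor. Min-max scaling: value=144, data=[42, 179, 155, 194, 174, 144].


min=42, max=194
(144-42)/(194-42) = 102/152 = 0.6711

0.6711


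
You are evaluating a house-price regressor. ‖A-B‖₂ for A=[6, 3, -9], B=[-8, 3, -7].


d = √((6+ 8)² + (3-3)² + (-9+ 7)²)
  = √(196 + 0 + 4)
  = √200 = 14.1421

14.1421


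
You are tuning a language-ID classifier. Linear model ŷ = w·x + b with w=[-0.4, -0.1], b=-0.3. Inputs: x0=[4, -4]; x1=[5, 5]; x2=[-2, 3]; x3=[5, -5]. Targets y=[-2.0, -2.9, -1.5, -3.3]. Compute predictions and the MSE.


ŷ0 = (-0.4)·(4) + (-0.1)·(-4) - 0.3 = -1.5
ŷ1 = (-0.4)·(5) + (-0.1)·(5) - 0.3 = -2.8
ŷ2 = (-0.4)·(-2) + (-0.1)·(3) - 0.3 = 0.2
ŷ3 = (-0.4)·(5) + (-0.1)·(-5) - 0.3 = -1.8
errors² = [0.25, 0.01, 2.89, 2.25]
MSE = 5.4000/4 = 1.35

1.35


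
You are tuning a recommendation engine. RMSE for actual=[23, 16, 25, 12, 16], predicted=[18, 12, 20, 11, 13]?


MSE = 76/5 = 15.2
RMSE = √(76/5) = 3.8987

3.8987


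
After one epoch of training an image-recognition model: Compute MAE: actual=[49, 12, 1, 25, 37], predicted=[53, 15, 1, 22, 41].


Absolute errors: |49-53|=4, |12-15|=3, |1-1|=0, |25-22|=3, |37-41|=4
Sum = 14
MAE = 14/5 = 14/5

14/5


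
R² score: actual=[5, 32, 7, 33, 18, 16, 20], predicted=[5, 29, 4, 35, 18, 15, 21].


ȳ = 18.7143
SS_res = Σ(y-ŷ)² = 24
SS_tot = Σ(y-ȳ)² = 715.43
R² = 1 - SS_res/SS_tot = 1 - 0.0335 = 0.9665

0.9665


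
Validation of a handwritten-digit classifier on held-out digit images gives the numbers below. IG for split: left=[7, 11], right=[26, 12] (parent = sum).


Parent = [33, 23], H_parent = 0.9769
H_left = 0.9641 (n=18), H_right = 0.8997 (n=38)
H_children = (18/56)·0.9641 + (38/56)·0.8997 = 0.9204
IG = 0.9769 - 0.9204 = 0.0565

0.0565


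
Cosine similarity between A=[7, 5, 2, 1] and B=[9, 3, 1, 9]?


A·B = 7·9 + 5·3 + 2·1 + 1·9 = 89
‖A‖ = √79 = 8.8882, ‖B‖ = √172 = 13.1149
cos = 89/(√79·√172) = 89/√13588 = 0.7635

0.7635


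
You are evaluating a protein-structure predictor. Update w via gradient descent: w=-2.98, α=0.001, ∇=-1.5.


w_new = w - α·∇
= -2.98 - 0.001·-1.5
= -2.98 + 0.0015
= -2.9785

-2.9785


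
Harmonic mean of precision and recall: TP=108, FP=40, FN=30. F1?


Precision = 108/148 = 0.7297
Recall = 108/138 = 0.7826
F1 = 2·P·R/(P+R) = 2·TP/(2·TP+FP+FN) = 216/(216+40+30) = 216/286 = 0.7552

0.7552


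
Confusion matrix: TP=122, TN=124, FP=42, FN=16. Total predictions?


Total = TP + TN + FP + FN
= 122 + 124 + 42 + 16
= 304
(Predicted positive: 164, predicted negative: 140)

304


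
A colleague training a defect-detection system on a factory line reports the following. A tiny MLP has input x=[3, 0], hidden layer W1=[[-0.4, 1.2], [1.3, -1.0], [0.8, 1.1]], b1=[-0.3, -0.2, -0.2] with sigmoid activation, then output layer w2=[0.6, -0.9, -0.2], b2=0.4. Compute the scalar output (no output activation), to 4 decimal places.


z1[0] = (-0.4)·(3) + (1.2)·(0) - 0.3 = -1.5
z1[1] = (1.3)·(3) + (-1.0)·(0) - 0.2 = 3.7
z1[2] = (0.8)·(3) + (1.1)·(0) - 0.2 = 2.2
h = sigmoid(z1) = [0.1824, 0.9759, 0.9002]
output = (0.6)·(0.1824) + (-0.9)·(0.9759) + (-0.2)·(0.9002) + 0.4 = -0.5489

-0.5489


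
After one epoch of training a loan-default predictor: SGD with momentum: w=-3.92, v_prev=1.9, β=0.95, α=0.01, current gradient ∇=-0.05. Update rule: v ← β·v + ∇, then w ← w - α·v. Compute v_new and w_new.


v_new = 0.95·1.9 - 0.05 = 1.805 - 0.05 = 1.755
w_new = -3.92 - 0.01·1.755 = -3.92 - 0.01755 = -3.93755

v_new=1.755, w_new=-3.93755


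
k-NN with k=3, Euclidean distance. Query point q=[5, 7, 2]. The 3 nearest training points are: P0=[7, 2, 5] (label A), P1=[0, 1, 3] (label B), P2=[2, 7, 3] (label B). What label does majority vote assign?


d(q,P0) = 6.1644  (label A)
d(q,P1) = 7.874  (label B)
d(q,P2) = 3.1623  (label B)
Votes: A=1, B=2
Majority → B

B


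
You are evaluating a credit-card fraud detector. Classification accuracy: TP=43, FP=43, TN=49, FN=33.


Accuracy = (TP+TN)/(TP+TN+FP+FN)
= (43+49)/(168)
= 92/168 = 54.76%

54.76%


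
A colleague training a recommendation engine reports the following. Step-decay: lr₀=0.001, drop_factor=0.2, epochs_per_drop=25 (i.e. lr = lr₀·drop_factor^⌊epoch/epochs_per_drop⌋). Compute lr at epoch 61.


n_drops = ⌊61/25⌋ = 2
lr = 0.001·0.2^2 = 0.001·0.04 = 0.00004

0.00004


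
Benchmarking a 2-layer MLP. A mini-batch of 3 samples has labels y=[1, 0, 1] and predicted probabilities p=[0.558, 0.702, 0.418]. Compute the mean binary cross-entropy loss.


L[0] = -ln(0.558) = 0.5834
L[1] = -ln(1-0.702) = -ln(0.298) = 1.2107
L[2] = -ln(0.418) = 0.8723
mean = (0.5834 + 1.2107 + 0.8723)/3 = 0.8888

0.8888


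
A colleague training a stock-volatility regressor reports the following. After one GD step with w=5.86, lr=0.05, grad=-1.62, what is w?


w_new = w - α·∇
= 5.86 - 0.05·-1.62
= 5.86 + 0.081
= 5.941

5.941


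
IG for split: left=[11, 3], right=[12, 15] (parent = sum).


Parent = [23, 18], H_parent = 0.9892
H_left = 0.7496 (n=14), H_right = 0.9911 (n=27)
H_children = (14/41)·0.7496 + (27/41)·0.9911 = 0.9086
IG = 0.9892 - 0.9086 = 0.0806

0.0806


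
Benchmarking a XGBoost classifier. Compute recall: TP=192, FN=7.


Recall = TP/(TP+FN)
= 192/(192+7)
= 192/199 = 96.48%

96.48%


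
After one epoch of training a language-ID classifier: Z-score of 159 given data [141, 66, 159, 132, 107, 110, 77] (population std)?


μ = 113.1429, σ = 31.1926
z = (159 - 113.1429)/31.1926 = 1.4701

1.4701


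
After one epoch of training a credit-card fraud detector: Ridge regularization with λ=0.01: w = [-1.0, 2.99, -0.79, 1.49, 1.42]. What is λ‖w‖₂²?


‖w‖₂² = (-1.0)² + (2.99)² + (-0.79)² + (1.49)² + (1.42)²
     = 1 + 8.9401 + 0.6241 + 2.2201 + 2.0164
     = 14.8007
λ·‖w‖₂² = 0.01·14.8007 = 0.148007

0.148007


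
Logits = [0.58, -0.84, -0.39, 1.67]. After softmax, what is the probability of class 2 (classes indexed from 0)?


Exponentials: e^0.58=1.786, e^-0.84=0.4317, e^-0.39=0.6771, e^1.67=5.3122
Sum = 8.207
Softmax = [0.2176, 0.0526, 0.0825, 0.6473]
p[2] = 0.6771/8.207 = 0.0825

0.0825


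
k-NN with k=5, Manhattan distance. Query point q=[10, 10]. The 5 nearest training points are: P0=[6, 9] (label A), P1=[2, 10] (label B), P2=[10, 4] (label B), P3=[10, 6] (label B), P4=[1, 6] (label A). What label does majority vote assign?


d(q,P0) = 5  (label A)
d(q,P1) = 8  (label B)
d(q,P2) = 6  (label B)
d(q,P3) = 4  (label B)
d(q,P4) = 13  (label A)
Votes: A=2, B=3
Majority → B

B


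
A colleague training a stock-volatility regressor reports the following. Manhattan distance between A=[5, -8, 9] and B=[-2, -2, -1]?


d = |5+ 2| + |-8+ 2| + |9+ 1|
  = 7 + 6 + 10
  = 23

23


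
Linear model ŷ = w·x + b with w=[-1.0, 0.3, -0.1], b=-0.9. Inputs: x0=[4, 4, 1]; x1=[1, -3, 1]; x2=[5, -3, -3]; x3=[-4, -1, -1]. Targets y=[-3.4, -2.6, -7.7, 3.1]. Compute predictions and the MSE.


ŷ0 = (-1.0)·(4) + (0.3)·(4) + (-0.1)·(1) - 0.9 = -3.8
ŷ1 = (-1.0)·(1) + (0.3)·(-3) + (-0.1)·(1) - 0.9 = -2.9
ŷ2 = (-1.0)·(5) + (0.3)·(-3) + (-0.1)·(-3) - 0.9 = -6.5
ŷ3 = (-1.0)·(-4) + (0.3)·(-1) + (-0.1)·(-1) - 0.9 = 2.9
errors² = [0.16, 0.09, 1.44, 0.04]
MSE = 1.7300/4 = 0.4325

0.4325


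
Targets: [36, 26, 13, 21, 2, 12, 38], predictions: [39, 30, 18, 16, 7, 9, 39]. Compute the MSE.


Squared errors: (36-39)²=9, (26-30)²=16, (13-18)²=25, (21-16)²=25, (2-7)²=25, (12-9)²=9, (38-39)²=1
Sum = 110
MSE = 110/7 = 110/7

110/7


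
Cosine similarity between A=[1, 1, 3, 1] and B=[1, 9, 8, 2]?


A·B = 1·1 + 1·9 + 3·8 + 1·2 = 36
‖A‖ = √12 = 3.4641, ‖B‖ = √150 = 12.2474
cos = 36/(√12·√150) = 36/√1800 = 0.8485

0.8485


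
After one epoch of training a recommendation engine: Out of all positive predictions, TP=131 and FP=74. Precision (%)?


Precision = TP/(TP+FP)
= 131/(131+74)
= 131/205 = 63.9%

63.9%


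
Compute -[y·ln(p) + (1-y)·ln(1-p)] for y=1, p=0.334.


BCE = -[y·ln(p) + (1-y)·ln(1-p)]
= -1·ln(0.334) - 0
= -ln(0.334) = 1.0966

1.0966
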